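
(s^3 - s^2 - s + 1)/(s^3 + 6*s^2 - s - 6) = (s - 1)/(s + 6)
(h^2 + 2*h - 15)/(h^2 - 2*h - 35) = (h - 3)/(h - 7)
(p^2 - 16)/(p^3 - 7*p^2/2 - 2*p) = 2*(p + 4)/(p*(2*p + 1))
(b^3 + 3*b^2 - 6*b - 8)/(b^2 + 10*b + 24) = (b^2 - b - 2)/(b + 6)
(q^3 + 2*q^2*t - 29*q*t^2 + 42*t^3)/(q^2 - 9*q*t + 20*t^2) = (q^3 + 2*q^2*t - 29*q*t^2 + 42*t^3)/(q^2 - 9*q*t + 20*t^2)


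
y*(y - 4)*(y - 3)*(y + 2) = y^4 - 5*y^3 - 2*y^2 + 24*y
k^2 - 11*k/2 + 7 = (k - 7/2)*(k - 2)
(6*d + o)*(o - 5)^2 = 6*d*o^2 - 60*d*o + 150*d + o^3 - 10*o^2 + 25*o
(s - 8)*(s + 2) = s^2 - 6*s - 16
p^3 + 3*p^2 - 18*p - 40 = (p - 4)*(p + 2)*(p + 5)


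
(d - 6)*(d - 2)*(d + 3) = d^3 - 5*d^2 - 12*d + 36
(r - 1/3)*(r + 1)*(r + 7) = r^3 + 23*r^2/3 + 13*r/3 - 7/3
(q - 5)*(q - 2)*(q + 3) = q^3 - 4*q^2 - 11*q + 30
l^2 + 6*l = l*(l + 6)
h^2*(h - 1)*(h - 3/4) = h^4 - 7*h^3/4 + 3*h^2/4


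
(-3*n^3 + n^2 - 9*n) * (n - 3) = -3*n^4 + 10*n^3 - 12*n^2 + 27*n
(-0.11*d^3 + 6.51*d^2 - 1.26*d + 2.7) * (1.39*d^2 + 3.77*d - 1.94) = -0.1529*d^5 + 8.6342*d^4 + 23.0047*d^3 - 13.6266*d^2 + 12.6234*d - 5.238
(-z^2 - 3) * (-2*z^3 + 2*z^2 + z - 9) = 2*z^5 - 2*z^4 + 5*z^3 + 3*z^2 - 3*z + 27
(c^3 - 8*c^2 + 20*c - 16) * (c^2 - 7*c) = c^5 - 15*c^4 + 76*c^3 - 156*c^2 + 112*c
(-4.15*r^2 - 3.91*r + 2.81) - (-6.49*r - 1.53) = -4.15*r^2 + 2.58*r + 4.34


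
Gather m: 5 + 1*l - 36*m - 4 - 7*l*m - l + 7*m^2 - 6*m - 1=7*m^2 + m*(-7*l - 42)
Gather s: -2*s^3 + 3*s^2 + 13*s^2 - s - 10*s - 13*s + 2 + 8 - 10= -2*s^3 + 16*s^2 - 24*s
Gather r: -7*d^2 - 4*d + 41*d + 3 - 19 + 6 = -7*d^2 + 37*d - 10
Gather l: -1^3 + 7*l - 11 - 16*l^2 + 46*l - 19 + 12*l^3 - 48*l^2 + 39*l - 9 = 12*l^3 - 64*l^2 + 92*l - 40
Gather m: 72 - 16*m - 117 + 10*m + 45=-6*m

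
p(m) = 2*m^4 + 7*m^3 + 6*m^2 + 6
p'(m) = 8*m^3 + 21*m^2 + 12*m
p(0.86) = 15.98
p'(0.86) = 30.94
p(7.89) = 11568.34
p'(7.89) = 5331.33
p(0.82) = 14.80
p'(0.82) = 28.37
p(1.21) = 31.47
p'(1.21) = 59.44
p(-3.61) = 94.54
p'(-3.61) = -146.01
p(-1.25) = 6.59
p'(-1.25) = 2.19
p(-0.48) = 6.71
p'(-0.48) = -1.81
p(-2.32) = 8.82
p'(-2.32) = -14.71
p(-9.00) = 8511.00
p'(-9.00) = -4239.00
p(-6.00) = 1302.00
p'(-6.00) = -1044.00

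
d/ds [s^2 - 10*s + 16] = 2*s - 10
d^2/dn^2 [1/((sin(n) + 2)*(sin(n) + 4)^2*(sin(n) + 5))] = (-16*sin(n)^6 - 217*sin(n)^5 - 997*sin(n)^4 - 1440*sin(n)^3 + 1552*sin(n)^2 + 5440*sin(n) + 2968)/((sin(n) + 2)^3*(sin(n) + 4)^4*(sin(n) + 5)^3)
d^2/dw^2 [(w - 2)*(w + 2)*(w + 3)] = 6*w + 6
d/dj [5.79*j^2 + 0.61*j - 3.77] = 11.58*j + 0.61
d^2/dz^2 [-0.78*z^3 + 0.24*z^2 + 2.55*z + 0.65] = 0.48 - 4.68*z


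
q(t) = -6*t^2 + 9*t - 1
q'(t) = 9 - 12*t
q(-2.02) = -43.66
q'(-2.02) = 33.24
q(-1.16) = -19.51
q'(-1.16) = 22.92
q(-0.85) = -12.98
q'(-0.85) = 19.20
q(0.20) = 0.56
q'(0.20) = 6.60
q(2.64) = -19.06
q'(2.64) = -22.68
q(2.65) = -19.28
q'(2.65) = -22.80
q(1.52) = -1.18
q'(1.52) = -9.24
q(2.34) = -12.79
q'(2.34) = -19.08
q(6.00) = -163.00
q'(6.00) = -63.00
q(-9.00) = -568.00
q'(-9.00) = 117.00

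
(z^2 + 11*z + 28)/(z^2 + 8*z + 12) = (z^2 + 11*z + 28)/(z^2 + 8*z + 12)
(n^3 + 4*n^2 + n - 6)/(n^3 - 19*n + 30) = (n^3 + 4*n^2 + n - 6)/(n^3 - 19*n + 30)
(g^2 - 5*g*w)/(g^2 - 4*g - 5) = g*(-g + 5*w)/(-g^2 + 4*g + 5)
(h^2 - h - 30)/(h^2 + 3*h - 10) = (h - 6)/(h - 2)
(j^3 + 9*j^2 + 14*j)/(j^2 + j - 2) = j*(j + 7)/(j - 1)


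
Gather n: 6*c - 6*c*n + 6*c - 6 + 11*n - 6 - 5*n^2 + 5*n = 12*c - 5*n^2 + n*(16 - 6*c) - 12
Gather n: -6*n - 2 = -6*n - 2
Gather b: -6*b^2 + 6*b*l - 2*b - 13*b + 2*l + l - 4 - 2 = -6*b^2 + b*(6*l - 15) + 3*l - 6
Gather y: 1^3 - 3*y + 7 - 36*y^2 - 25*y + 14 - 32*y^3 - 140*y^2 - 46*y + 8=-32*y^3 - 176*y^2 - 74*y + 30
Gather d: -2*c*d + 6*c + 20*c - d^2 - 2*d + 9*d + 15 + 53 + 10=26*c - d^2 + d*(7 - 2*c) + 78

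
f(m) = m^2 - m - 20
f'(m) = 2*m - 1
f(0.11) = -20.10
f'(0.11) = -0.78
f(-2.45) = -11.55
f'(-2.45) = -5.90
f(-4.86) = 8.48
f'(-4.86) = -10.72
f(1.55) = -19.15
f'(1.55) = 2.10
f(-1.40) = -16.64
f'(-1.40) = -3.80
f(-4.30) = 2.79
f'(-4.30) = -9.60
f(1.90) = -18.29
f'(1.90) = 2.80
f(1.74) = -18.71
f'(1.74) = 2.48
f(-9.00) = 70.00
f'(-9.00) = -19.00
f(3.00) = -14.00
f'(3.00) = 5.00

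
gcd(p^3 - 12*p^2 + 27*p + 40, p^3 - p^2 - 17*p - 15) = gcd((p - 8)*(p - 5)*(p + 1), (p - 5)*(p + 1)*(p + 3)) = p^2 - 4*p - 5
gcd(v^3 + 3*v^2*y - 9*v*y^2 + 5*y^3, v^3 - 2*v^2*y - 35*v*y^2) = v + 5*y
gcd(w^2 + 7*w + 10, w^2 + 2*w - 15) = w + 5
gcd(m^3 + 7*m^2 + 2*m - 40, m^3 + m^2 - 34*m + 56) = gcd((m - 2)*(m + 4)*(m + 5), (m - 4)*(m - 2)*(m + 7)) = m - 2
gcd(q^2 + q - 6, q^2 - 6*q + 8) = q - 2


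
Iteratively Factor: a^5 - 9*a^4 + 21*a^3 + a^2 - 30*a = (a - 5)*(a^4 - 4*a^3 + a^2 + 6*a) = (a - 5)*(a + 1)*(a^3 - 5*a^2 + 6*a) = (a - 5)*(a - 2)*(a + 1)*(a^2 - 3*a) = a*(a - 5)*(a - 2)*(a + 1)*(a - 3)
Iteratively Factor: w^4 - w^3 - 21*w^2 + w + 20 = (w - 1)*(w^3 - 21*w - 20) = (w - 1)*(w + 1)*(w^2 - w - 20) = (w - 5)*(w - 1)*(w + 1)*(w + 4)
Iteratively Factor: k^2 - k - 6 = (k - 3)*(k + 2)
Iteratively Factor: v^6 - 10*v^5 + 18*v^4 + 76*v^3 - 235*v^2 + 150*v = (v - 5)*(v^5 - 5*v^4 - 7*v^3 + 41*v^2 - 30*v) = (v - 5)*(v - 2)*(v^4 - 3*v^3 - 13*v^2 + 15*v) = (v - 5)^2*(v - 2)*(v^3 + 2*v^2 - 3*v) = v*(v - 5)^2*(v - 2)*(v^2 + 2*v - 3) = v*(v - 5)^2*(v - 2)*(v - 1)*(v + 3)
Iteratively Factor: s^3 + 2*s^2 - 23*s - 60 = (s + 3)*(s^2 - s - 20) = (s + 3)*(s + 4)*(s - 5)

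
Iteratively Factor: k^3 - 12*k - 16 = (k + 2)*(k^2 - 2*k - 8) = (k - 4)*(k + 2)*(k + 2)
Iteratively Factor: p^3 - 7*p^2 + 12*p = (p)*(p^2 - 7*p + 12) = p*(p - 3)*(p - 4)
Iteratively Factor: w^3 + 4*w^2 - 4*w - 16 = (w + 2)*(w^2 + 2*w - 8) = (w + 2)*(w + 4)*(w - 2)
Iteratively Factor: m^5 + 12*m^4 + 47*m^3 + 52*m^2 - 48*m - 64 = (m - 1)*(m^4 + 13*m^3 + 60*m^2 + 112*m + 64) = (m - 1)*(m + 4)*(m^3 + 9*m^2 + 24*m + 16) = (m - 1)*(m + 4)^2*(m^2 + 5*m + 4) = (m - 1)*(m + 1)*(m + 4)^2*(m + 4)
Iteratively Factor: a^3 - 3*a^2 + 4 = (a + 1)*(a^2 - 4*a + 4) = (a - 2)*(a + 1)*(a - 2)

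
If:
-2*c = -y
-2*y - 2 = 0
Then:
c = -1/2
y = -1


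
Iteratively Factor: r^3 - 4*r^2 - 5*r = (r - 5)*(r^2 + r) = r*(r - 5)*(r + 1)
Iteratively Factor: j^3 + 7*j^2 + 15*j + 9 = (j + 3)*(j^2 + 4*j + 3) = (j + 3)^2*(j + 1)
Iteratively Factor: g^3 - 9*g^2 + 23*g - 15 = (g - 5)*(g^2 - 4*g + 3) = (g - 5)*(g - 1)*(g - 3)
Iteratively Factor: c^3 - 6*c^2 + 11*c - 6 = (c - 2)*(c^2 - 4*c + 3) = (c - 2)*(c - 1)*(c - 3)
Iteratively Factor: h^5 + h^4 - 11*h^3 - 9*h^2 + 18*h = (h + 3)*(h^4 - 2*h^3 - 5*h^2 + 6*h) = (h - 3)*(h + 3)*(h^3 + h^2 - 2*h) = (h - 3)*(h - 1)*(h + 3)*(h^2 + 2*h) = h*(h - 3)*(h - 1)*(h + 3)*(h + 2)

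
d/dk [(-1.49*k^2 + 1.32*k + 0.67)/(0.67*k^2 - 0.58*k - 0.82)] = (-0.0202*k^2 + 1.5458*k - 0.6938)/(0.4489*k^4 - 0.7772*k^3 - 0.7624*k^2 + 0.9512*k + 0.6724)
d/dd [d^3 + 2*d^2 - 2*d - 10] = 3*d^2 + 4*d - 2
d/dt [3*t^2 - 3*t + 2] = 6*t - 3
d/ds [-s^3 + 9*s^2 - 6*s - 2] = -3*s^2 + 18*s - 6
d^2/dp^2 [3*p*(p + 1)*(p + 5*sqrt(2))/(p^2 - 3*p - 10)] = 12*(11*p^3 + 10*sqrt(2)*p^3 + 60*p^2 + 75*sqrt(2)*p^2 + 75*sqrt(2)*p + 150*p + 50 + 175*sqrt(2))/(p^6 - 9*p^5 - 3*p^4 + 153*p^3 + 30*p^2 - 900*p - 1000)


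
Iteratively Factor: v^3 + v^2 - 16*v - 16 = (v + 1)*(v^2 - 16) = (v + 1)*(v + 4)*(v - 4)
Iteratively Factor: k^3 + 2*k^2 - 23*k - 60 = (k - 5)*(k^2 + 7*k + 12) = (k - 5)*(k + 3)*(k + 4)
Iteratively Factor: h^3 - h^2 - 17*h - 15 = (h + 1)*(h^2 - 2*h - 15) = (h - 5)*(h + 1)*(h + 3)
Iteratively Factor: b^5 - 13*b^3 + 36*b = (b + 2)*(b^4 - 2*b^3 - 9*b^2 + 18*b) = (b - 3)*(b + 2)*(b^3 + b^2 - 6*b) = b*(b - 3)*(b + 2)*(b^2 + b - 6) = b*(b - 3)*(b - 2)*(b + 2)*(b + 3)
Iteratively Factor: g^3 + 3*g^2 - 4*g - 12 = (g + 3)*(g^2 - 4) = (g - 2)*(g + 3)*(g + 2)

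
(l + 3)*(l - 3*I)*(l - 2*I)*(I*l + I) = I*l^4 + 5*l^3 + 4*I*l^3 + 20*l^2 - 3*I*l^2 + 15*l - 24*I*l - 18*I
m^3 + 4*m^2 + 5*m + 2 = (m + 1)^2*(m + 2)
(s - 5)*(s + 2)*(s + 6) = s^3 + 3*s^2 - 28*s - 60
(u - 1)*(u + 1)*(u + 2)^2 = u^4 + 4*u^3 + 3*u^2 - 4*u - 4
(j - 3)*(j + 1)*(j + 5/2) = j^3 + j^2/2 - 8*j - 15/2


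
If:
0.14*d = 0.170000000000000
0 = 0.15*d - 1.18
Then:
No Solution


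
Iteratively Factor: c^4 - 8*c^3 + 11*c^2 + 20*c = (c - 5)*(c^3 - 3*c^2 - 4*c) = (c - 5)*(c - 4)*(c^2 + c) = c*(c - 5)*(c - 4)*(c + 1)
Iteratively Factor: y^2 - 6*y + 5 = (y - 5)*(y - 1)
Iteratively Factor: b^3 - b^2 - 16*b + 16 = (b + 4)*(b^2 - 5*b + 4) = (b - 4)*(b + 4)*(b - 1)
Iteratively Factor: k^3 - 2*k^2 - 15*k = (k)*(k^2 - 2*k - 15) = k*(k + 3)*(k - 5)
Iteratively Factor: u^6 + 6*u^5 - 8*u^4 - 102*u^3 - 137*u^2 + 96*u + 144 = (u + 3)*(u^5 + 3*u^4 - 17*u^3 - 51*u^2 + 16*u + 48) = (u + 3)*(u + 4)*(u^4 - u^3 - 13*u^2 + u + 12) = (u + 3)^2*(u + 4)*(u^3 - 4*u^2 - u + 4) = (u - 1)*(u + 3)^2*(u + 4)*(u^2 - 3*u - 4) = (u - 1)*(u + 1)*(u + 3)^2*(u + 4)*(u - 4)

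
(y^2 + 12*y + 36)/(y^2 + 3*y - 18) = (y + 6)/(y - 3)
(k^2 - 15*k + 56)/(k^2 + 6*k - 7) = (k^2 - 15*k + 56)/(k^2 + 6*k - 7)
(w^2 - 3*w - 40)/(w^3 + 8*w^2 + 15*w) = (w - 8)/(w*(w + 3))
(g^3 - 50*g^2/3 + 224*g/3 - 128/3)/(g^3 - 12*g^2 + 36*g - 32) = (3*g^2 - 26*g + 16)/(3*(g^2 - 4*g + 4))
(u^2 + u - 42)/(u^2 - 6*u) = (u + 7)/u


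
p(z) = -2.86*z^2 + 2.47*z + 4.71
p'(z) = 2.47 - 5.72*z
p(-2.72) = -23.17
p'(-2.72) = 18.03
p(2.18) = -3.50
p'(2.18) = -10.00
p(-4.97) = -78.21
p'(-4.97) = 30.90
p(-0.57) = 2.37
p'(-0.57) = 5.73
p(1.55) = 1.67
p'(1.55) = -6.40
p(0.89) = 4.64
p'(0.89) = -2.62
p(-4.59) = -66.88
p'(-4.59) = 28.72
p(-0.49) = 2.81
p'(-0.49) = 5.27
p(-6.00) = -113.07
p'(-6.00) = 36.79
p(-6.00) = -113.07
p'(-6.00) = 36.79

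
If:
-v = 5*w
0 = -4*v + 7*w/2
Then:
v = 0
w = 0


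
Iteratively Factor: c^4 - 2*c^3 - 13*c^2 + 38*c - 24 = (c - 2)*(c^3 - 13*c + 12) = (c - 2)*(c + 4)*(c^2 - 4*c + 3) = (c - 3)*(c - 2)*(c + 4)*(c - 1)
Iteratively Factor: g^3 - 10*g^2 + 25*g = (g - 5)*(g^2 - 5*g) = g*(g - 5)*(g - 5)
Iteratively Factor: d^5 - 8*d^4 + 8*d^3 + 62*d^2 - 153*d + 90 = (d - 5)*(d^4 - 3*d^3 - 7*d^2 + 27*d - 18) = (d - 5)*(d + 3)*(d^3 - 6*d^2 + 11*d - 6) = (d - 5)*(d - 3)*(d + 3)*(d^2 - 3*d + 2) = (d - 5)*(d - 3)*(d - 1)*(d + 3)*(d - 2)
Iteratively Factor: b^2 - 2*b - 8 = (b + 2)*(b - 4)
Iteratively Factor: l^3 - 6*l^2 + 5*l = (l - 1)*(l^2 - 5*l) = l*(l - 1)*(l - 5)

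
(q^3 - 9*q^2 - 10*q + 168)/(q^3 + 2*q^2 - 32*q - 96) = (q - 7)/(q + 4)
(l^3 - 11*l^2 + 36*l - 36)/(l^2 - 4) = (l^2 - 9*l + 18)/(l + 2)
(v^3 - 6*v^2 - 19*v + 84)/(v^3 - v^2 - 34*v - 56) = (v - 3)/(v + 2)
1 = 1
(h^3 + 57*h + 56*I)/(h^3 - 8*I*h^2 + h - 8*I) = (h + 7*I)/(h - I)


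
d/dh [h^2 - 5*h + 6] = 2*h - 5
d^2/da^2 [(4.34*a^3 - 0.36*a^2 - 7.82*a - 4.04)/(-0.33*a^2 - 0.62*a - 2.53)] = (-4.44089209850063e-16*a^5 - 1.77635683940025e-15*a^4 + 5.466224*a^3 - 40.009992*a^2 - 200.89344*a - 23.564296)/(0.035937*a^6 + 0.202554*a^5 + 1.207107*a^4 + 3.344156*a^3 + 9.254487*a^2 + 11.905674*a + 16.194277)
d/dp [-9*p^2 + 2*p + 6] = 2 - 18*p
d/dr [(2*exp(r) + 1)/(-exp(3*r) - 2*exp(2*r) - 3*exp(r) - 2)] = (4*exp(3*r) + 7*exp(2*r) + 4*exp(r) - 1)*exp(r)/(exp(6*r) + 4*exp(5*r) + 10*exp(4*r) + 16*exp(3*r) + 17*exp(2*r) + 12*exp(r) + 4)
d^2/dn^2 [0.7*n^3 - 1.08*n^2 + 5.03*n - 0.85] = 4.2*n - 2.16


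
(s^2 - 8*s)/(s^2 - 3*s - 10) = s*(8 - s)/(-s^2 + 3*s + 10)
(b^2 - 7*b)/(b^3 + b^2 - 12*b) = (b - 7)/(b^2 + b - 12)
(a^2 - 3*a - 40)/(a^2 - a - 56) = (a + 5)/(a + 7)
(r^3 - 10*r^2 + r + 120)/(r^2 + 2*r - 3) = (r^2 - 13*r + 40)/(r - 1)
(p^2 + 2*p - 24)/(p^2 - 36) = (p - 4)/(p - 6)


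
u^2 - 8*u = u*(u - 8)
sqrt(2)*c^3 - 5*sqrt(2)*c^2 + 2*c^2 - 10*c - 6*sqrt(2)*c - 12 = (c - 6)*(c + sqrt(2))*(sqrt(2)*c + sqrt(2))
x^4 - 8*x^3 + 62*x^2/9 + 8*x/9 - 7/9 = (x - 7)*(x - 1)*(x - 1/3)*(x + 1/3)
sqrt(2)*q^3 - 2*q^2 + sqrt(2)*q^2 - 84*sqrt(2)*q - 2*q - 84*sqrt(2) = (q - 7*sqrt(2))*(q + 6*sqrt(2))*(sqrt(2)*q + sqrt(2))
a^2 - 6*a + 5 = (a - 5)*(a - 1)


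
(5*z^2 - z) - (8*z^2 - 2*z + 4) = -3*z^2 + z - 4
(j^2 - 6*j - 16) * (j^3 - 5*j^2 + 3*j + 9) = j^5 - 11*j^4 + 17*j^3 + 71*j^2 - 102*j - 144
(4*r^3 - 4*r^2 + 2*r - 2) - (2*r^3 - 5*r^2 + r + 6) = 2*r^3 + r^2 + r - 8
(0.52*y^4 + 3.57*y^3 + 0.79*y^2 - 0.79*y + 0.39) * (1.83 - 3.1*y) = -1.612*y^5 - 10.1154*y^4 + 4.0841*y^3 + 3.8947*y^2 - 2.6547*y + 0.7137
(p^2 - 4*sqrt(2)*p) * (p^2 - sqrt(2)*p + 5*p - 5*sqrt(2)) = p^4 - 5*sqrt(2)*p^3 + 5*p^3 - 25*sqrt(2)*p^2 + 8*p^2 + 40*p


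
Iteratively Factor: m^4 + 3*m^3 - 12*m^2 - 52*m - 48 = (m - 4)*(m^3 + 7*m^2 + 16*m + 12) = (m - 4)*(m + 3)*(m^2 + 4*m + 4) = (m - 4)*(m + 2)*(m + 3)*(m + 2)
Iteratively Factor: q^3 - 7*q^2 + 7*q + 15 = (q - 5)*(q^2 - 2*q - 3) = (q - 5)*(q + 1)*(q - 3)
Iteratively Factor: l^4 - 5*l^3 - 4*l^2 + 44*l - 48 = (l + 3)*(l^3 - 8*l^2 + 20*l - 16) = (l - 2)*(l + 3)*(l^2 - 6*l + 8) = (l - 4)*(l - 2)*(l + 3)*(l - 2)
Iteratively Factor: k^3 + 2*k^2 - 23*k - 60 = (k + 4)*(k^2 - 2*k - 15) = (k - 5)*(k + 4)*(k + 3)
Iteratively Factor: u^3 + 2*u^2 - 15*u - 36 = (u + 3)*(u^2 - u - 12) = (u + 3)^2*(u - 4)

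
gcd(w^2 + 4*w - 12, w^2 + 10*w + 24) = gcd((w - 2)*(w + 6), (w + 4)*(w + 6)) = w + 6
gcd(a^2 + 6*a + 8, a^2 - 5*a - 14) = a + 2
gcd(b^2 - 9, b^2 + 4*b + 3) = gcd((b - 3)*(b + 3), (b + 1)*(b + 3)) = b + 3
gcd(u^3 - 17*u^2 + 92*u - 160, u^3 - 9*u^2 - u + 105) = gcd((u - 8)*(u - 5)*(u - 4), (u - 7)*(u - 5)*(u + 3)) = u - 5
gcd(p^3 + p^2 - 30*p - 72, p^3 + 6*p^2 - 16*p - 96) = p + 4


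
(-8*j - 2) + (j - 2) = -7*j - 4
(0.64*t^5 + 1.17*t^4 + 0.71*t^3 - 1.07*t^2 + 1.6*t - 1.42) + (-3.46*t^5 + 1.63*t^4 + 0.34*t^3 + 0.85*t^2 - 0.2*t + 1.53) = -2.82*t^5 + 2.8*t^4 + 1.05*t^3 - 0.22*t^2 + 1.4*t + 0.11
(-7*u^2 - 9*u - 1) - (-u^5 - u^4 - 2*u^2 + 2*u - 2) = u^5 + u^4 - 5*u^2 - 11*u + 1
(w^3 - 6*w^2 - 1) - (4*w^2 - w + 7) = w^3 - 10*w^2 + w - 8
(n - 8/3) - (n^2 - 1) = -n^2 + n - 5/3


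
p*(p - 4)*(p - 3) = p^3 - 7*p^2 + 12*p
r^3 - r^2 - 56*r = r*(r - 8)*(r + 7)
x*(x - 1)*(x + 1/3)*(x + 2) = x^4 + 4*x^3/3 - 5*x^2/3 - 2*x/3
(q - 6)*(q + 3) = q^2 - 3*q - 18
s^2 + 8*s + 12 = (s + 2)*(s + 6)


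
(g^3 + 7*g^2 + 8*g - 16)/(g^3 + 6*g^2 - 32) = (g - 1)/(g - 2)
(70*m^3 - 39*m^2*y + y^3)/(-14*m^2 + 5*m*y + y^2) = -5*m + y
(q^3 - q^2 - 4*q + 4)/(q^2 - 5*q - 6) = (-q^3 + q^2 + 4*q - 4)/(-q^2 + 5*q + 6)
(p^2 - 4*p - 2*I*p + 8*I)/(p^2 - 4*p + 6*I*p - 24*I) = (p - 2*I)/(p + 6*I)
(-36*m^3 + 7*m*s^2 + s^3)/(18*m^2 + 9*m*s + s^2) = -2*m + s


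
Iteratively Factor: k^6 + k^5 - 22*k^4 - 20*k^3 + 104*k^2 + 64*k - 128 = (k - 1)*(k^5 + 2*k^4 - 20*k^3 - 40*k^2 + 64*k + 128) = (k - 1)*(k + 4)*(k^4 - 2*k^3 - 12*k^2 + 8*k + 32) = (k - 4)*(k - 1)*(k + 4)*(k^3 + 2*k^2 - 4*k - 8) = (k - 4)*(k - 2)*(k - 1)*(k + 4)*(k^2 + 4*k + 4) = (k - 4)*(k - 2)*(k - 1)*(k + 2)*(k + 4)*(k + 2)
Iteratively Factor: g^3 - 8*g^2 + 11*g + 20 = (g - 5)*(g^2 - 3*g - 4) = (g - 5)*(g + 1)*(g - 4)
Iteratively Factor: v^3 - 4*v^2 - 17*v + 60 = (v + 4)*(v^2 - 8*v + 15) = (v - 3)*(v + 4)*(v - 5)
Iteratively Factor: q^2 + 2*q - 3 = (q + 3)*(q - 1)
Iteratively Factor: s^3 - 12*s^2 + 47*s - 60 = (s - 5)*(s^2 - 7*s + 12) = (s - 5)*(s - 4)*(s - 3)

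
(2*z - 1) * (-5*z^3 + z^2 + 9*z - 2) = -10*z^4 + 7*z^3 + 17*z^2 - 13*z + 2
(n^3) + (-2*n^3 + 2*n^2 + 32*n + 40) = -n^3 + 2*n^2 + 32*n + 40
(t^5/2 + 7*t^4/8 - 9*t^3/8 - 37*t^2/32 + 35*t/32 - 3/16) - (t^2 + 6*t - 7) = t^5/2 + 7*t^4/8 - 9*t^3/8 - 69*t^2/32 - 157*t/32 + 109/16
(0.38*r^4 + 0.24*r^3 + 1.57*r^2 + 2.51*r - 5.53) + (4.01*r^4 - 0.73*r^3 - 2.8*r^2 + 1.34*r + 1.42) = 4.39*r^4 - 0.49*r^3 - 1.23*r^2 + 3.85*r - 4.11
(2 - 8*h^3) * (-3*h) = 24*h^4 - 6*h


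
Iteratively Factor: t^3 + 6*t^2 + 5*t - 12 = (t + 4)*(t^2 + 2*t - 3) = (t - 1)*(t + 4)*(t + 3)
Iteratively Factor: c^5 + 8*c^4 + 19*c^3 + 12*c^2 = (c + 3)*(c^4 + 5*c^3 + 4*c^2) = c*(c + 3)*(c^3 + 5*c^2 + 4*c) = c*(c + 1)*(c + 3)*(c^2 + 4*c) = c^2*(c + 1)*(c + 3)*(c + 4)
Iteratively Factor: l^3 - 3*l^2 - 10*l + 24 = (l + 3)*(l^2 - 6*l + 8) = (l - 2)*(l + 3)*(l - 4)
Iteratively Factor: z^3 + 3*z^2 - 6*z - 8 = (z + 4)*(z^2 - z - 2) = (z - 2)*(z + 4)*(z + 1)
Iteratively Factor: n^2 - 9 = (n + 3)*(n - 3)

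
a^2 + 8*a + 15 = (a + 3)*(a + 5)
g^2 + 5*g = g*(g + 5)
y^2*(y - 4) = y^3 - 4*y^2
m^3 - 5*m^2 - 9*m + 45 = (m - 5)*(m - 3)*(m + 3)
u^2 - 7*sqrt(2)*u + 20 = (u - 5*sqrt(2))*(u - 2*sqrt(2))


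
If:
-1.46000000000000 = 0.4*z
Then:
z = -3.65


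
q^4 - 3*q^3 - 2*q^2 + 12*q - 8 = (q - 2)^2*(q - 1)*(q + 2)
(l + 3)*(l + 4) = l^2 + 7*l + 12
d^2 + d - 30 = (d - 5)*(d + 6)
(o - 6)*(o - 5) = o^2 - 11*o + 30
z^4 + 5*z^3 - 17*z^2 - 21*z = z*(z - 3)*(z + 1)*(z + 7)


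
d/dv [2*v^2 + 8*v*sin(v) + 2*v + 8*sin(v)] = 8*v*cos(v) + 4*v + 8*sqrt(2)*sin(v + pi/4) + 2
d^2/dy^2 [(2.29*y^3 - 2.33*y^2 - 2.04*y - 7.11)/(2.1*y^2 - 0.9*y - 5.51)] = (-2.8421709430404e-14*y^5 + 1.4210854715202e-14*y^4 + 29.90478*y^3 - 281.75652*y^2 + 356.146134*y - 297.303166)/(9.261*y^6 - 11.907*y^5 - 67.7943*y^4 + 61.7544*y^3 + 177.87933*y^2 - 81.97227*y - 167.284151)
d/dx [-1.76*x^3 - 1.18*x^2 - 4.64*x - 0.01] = -5.28*x^2 - 2.36*x - 4.64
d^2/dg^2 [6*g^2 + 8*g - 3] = 12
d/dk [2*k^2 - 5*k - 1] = 4*k - 5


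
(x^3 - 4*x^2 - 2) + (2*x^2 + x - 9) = x^3 - 2*x^2 + x - 11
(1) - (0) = 1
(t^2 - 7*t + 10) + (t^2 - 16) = 2*t^2 - 7*t - 6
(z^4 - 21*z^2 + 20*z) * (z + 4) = z^5 + 4*z^4 - 21*z^3 - 64*z^2 + 80*z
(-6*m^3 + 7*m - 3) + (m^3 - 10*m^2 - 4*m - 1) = -5*m^3 - 10*m^2 + 3*m - 4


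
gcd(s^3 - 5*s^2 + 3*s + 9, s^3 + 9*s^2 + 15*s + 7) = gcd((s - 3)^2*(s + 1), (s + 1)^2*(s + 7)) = s + 1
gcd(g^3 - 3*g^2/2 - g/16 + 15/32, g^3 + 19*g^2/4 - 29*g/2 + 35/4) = g - 5/4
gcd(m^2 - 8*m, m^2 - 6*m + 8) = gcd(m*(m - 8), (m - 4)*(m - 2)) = 1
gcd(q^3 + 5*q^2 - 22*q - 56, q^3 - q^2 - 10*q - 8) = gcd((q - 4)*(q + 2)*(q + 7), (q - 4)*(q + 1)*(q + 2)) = q^2 - 2*q - 8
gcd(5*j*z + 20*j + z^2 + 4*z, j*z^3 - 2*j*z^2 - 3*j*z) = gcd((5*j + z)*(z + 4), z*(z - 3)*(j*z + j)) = 1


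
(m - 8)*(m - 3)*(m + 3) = m^3 - 8*m^2 - 9*m + 72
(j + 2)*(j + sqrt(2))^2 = j^3 + 2*j^2 + 2*sqrt(2)*j^2 + 2*j + 4*sqrt(2)*j + 4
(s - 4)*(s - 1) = s^2 - 5*s + 4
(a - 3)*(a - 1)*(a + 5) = a^3 + a^2 - 17*a + 15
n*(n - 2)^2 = n^3 - 4*n^2 + 4*n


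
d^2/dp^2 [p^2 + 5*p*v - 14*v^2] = 2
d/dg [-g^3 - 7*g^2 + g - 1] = -3*g^2 - 14*g + 1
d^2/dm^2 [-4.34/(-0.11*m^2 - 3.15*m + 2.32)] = (-0.105028*m^2 - 3.00762*m + 4.34*(0.22*m + 3.15)*(0.44*m + 6.3) + 2.215136)/(0.11*m^2 + 3.15*m - 2.32)^3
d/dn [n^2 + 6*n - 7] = 2*n + 6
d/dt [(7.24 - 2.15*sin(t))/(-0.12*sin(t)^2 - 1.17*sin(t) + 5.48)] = (-0.258*sin(t)^2 + 1.7376*sin(t) - 3.3112)*cos(t)/(0.0144*sin(t)^4 + 0.2808*sin(t)^3 + 0.0536999999999996*sin(t)^2 - 12.8232*sin(t) + 30.0304)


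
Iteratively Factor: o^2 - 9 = (o - 3)*(o + 3)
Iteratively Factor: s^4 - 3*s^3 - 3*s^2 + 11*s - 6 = (s + 2)*(s^3 - 5*s^2 + 7*s - 3) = (s - 1)*(s + 2)*(s^2 - 4*s + 3) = (s - 3)*(s - 1)*(s + 2)*(s - 1)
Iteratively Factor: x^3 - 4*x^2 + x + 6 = (x + 1)*(x^2 - 5*x + 6) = (x - 2)*(x + 1)*(x - 3)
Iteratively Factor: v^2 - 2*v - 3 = (v - 3)*(v + 1)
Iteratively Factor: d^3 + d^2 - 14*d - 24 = (d + 3)*(d^2 - 2*d - 8) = (d - 4)*(d + 3)*(d + 2)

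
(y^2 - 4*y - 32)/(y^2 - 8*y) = (y + 4)/y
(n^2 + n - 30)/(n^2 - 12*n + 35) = (n + 6)/(n - 7)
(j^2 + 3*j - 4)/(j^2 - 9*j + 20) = (j^2 + 3*j - 4)/(j^2 - 9*j + 20)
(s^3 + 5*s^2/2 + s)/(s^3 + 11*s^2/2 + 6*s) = (2*s^2 + 5*s + 2)/(2*s^2 + 11*s + 12)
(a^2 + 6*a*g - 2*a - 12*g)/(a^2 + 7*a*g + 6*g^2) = (a - 2)/(a + g)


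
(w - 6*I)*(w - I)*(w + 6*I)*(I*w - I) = I*w^4 + w^3 - I*w^3 - w^2 + 36*I*w^2 + 36*w - 36*I*w - 36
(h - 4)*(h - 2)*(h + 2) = h^3 - 4*h^2 - 4*h + 16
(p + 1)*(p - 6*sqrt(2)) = p^2 - 6*sqrt(2)*p + p - 6*sqrt(2)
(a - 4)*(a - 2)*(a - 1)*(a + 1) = a^4 - 6*a^3 + 7*a^2 + 6*a - 8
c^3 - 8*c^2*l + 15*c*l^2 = c*(c - 5*l)*(c - 3*l)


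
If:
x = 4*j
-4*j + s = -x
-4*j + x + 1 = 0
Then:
No Solution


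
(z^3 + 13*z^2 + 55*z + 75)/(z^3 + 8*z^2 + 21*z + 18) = (z^2 + 10*z + 25)/(z^2 + 5*z + 6)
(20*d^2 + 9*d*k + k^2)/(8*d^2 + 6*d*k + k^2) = (5*d + k)/(2*d + k)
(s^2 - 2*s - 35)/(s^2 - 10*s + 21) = (s + 5)/(s - 3)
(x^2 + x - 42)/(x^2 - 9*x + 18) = (x + 7)/(x - 3)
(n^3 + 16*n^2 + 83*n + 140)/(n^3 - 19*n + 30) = (n^2 + 11*n + 28)/(n^2 - 5*n + 6)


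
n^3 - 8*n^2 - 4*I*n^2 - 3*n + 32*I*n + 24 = (n - 8)*(n - 3*I)*(n - I)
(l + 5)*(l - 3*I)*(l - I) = l^3 + 5*l^2 - 4*I*l^2 - 3*l - 20*I*l - 15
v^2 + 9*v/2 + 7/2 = (v + 1)*(v + 7/2)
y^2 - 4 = (y - 2)*(y + 2)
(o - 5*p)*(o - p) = o^2 - 6*o*p + 5*p^2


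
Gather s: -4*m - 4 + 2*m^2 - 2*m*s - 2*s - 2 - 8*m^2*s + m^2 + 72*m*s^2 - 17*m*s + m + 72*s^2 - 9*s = 3*m^2 - 3*m + s^2*(72*m + 72) + s*(-8*m^2 - 19*m - 11) - 6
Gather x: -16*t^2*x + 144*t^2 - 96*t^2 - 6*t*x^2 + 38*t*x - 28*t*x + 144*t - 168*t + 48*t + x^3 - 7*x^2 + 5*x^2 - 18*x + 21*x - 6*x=48*t^2 + 24*t + x^3 + x^2*(-6*t - 2) + x*(-16*t^2 + 10*t - 3)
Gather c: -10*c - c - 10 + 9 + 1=-11*c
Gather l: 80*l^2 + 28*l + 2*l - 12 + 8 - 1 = 80*l^2 + 30*l - 5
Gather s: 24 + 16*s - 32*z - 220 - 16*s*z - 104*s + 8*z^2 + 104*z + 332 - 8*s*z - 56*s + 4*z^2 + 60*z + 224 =s*(-24*z - 144) + 12*z^2 + 132*z + 360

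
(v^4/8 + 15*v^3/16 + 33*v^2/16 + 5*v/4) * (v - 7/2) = v^5/8 + v^4/2 - 39*v^3/32 - 191*v^2/32 - 35*v/8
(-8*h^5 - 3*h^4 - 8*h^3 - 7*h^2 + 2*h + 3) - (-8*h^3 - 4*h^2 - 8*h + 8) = -8*h^5 - 3*h^4 - 3*h^2 + 10*h - 5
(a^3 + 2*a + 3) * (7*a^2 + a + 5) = 7*a^5 + a^4 + 19*a^3 + 23*a^2 + 13*a + 15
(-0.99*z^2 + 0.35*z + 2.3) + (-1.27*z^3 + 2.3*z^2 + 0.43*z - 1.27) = -1.27*z^3 + 1.31*z^2 + 0.78*z + 1.03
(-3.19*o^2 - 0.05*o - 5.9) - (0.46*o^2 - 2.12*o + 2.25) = -3.65*o^2 + 2.07*o - 8.15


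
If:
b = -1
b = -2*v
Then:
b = -1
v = 1/2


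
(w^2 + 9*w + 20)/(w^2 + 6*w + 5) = (w + 4)/(w + 1)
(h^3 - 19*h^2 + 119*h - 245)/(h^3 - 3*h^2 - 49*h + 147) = (h^2 - 12*h + 35)/(h^2 + 4*h - 21)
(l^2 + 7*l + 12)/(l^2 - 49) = (l^2 + 7*l + 12)/(l^2 - 49)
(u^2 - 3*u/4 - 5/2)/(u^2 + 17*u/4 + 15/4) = (u - 2)/(u + 3)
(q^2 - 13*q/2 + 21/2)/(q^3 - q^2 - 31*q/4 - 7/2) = 2*(q - 3)/(2*q^2 + 5*q + 2)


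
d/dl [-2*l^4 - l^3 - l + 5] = -8*l^3 - 3*l^2 - 1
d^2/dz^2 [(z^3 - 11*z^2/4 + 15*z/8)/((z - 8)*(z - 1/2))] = 4*(187*z^3 - 276*z^2 + 102*z + 79)/(8*z^6 - 204*z^5 + 1830*z^4 - 6545*z^3 + 7320*z^2 - 3264*z + 512)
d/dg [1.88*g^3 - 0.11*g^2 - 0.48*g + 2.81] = 5.64*g^2 - 0.22*g - 0.48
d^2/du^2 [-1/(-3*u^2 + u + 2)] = 2*(9*u^2 - 3*u - (6*u - 1)^2 - 6)/(-3*u^2 + u + 2)^3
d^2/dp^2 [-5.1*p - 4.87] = 0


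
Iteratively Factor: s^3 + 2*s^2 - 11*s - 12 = (s - 3)*(s^2 + 5*s + 4) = (s - 3)*(s + 4)*(s + 1)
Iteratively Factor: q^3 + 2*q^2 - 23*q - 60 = (q + 3)*(q^2 - q - 20) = (q - 5)*(q + 3)*(q + 4)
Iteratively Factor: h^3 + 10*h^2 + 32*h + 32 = (h + 4)*(h^2 + 6*h + 8) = (h + 4)^2*(h + 2)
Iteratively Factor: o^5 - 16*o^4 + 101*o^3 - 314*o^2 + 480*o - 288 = (o - 4)*(o^4 - 12*o^3 + 53*o^2 - 102*o + 72) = (o - 4)*(o - 3)*(o^3 - 9*o^2 + 26*o - 24) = (o - 4)*(o - 3)^2*(o^2 - 6*o + 8) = (o - 4)*(o - 3)^2*(o - 2)*(o - 4)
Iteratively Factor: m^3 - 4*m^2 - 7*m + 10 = (m - 1)*(m^2 - 3*m - 10) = (m - 5)*(m - 1)*(m + 2)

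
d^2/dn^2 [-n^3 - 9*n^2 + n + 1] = -6*n - 18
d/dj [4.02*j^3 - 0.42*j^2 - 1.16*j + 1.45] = 12.06*j^2 - 0.84*j - 1.16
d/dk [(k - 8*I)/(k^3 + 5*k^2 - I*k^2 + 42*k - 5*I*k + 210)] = (-2*k^3 + k^2*(-5 + 25*I) + k*(16 + 80*I) + 250 + 336*I)/(k^6 + k^5*(10 - 2*I) + k^4*(108 - 20*I) + k^3*(830 - 134*I) + k^2*(3839 - 840*I) + k*(17640 - 2100*I) + 44100)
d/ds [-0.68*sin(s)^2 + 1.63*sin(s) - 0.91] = (1.63 - 1.36*sin(s))*cos(s)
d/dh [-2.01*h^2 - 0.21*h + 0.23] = -4.02*h - 0.21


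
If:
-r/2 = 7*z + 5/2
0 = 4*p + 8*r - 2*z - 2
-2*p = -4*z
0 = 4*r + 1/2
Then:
No Solution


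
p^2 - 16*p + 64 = (p - 8)^2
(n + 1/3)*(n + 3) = n^2 + 10*n/3 + 1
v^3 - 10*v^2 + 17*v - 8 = (v - 8)*(v - 1)^2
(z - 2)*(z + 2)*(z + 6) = z^3 + 6*z^2 - 4*z - 24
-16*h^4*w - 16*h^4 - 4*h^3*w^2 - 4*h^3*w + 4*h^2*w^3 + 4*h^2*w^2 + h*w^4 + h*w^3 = (-2*h + w)*(2*h + w)*(4*h + w)*(h*w + h)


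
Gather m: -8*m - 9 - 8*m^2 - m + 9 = -8*m^2 - 9*m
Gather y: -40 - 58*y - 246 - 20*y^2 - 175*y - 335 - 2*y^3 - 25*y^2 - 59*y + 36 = -2*y^3 - 45*y^2 - 292*y - 585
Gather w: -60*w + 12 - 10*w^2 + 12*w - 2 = -10*w^2 - 48*w + 10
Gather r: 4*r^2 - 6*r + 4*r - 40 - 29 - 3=4*r^2 - 2*r - 72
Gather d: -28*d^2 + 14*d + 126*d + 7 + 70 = -28*d^2 + 140*d + 77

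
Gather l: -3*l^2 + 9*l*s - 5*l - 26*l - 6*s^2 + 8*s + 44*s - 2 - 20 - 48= -3*l^2 + l*(9*s - 31) - 6*s^2 + 52*s - 70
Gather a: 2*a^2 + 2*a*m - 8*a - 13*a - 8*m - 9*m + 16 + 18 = 2*a^2 + a*(2*m - 21) - 17*m + 34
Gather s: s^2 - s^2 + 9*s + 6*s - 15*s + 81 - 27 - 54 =0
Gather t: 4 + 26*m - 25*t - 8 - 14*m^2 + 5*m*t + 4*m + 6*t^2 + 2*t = -14*m^2 + 30*m + 6*t^2 + t*(5*m - 23) - 4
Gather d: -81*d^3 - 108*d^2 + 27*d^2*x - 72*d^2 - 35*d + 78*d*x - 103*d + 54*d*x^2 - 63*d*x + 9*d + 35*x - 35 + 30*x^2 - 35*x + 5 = -81*d^3 + d^2*(27*x - 180) + d*(54*x^2 + 15*x - 129) + 30*x^2 - 30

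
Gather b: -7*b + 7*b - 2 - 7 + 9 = 0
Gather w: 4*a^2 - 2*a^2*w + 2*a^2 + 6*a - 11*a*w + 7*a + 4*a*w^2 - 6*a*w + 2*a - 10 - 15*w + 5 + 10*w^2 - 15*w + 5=6*a^2 + 15*a + w^2*(4*a + 10) + w*(-2*a^2 - 17*a - 30)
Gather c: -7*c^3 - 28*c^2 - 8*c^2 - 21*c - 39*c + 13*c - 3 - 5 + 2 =-7*c^3 - 36*c^2 - 47*c - 6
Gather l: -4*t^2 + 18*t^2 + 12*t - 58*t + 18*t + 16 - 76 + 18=14*t^2 - 28*t - 42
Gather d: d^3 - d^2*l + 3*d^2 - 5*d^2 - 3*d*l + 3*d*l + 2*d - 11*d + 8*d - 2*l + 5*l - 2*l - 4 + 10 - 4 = d^3 + d^2*(-l - 2) - d + l + 2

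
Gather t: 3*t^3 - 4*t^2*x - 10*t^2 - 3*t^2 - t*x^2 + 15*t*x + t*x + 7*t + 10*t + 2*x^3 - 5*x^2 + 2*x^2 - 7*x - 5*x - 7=3*t^3 + t^2*(-4*x - 13) + t*(-x^2 + 16*x + 17) + 2*x^3 - 3*x^2 - 12*x - 7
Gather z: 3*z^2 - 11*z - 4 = 3*z^2 - 11*z - 4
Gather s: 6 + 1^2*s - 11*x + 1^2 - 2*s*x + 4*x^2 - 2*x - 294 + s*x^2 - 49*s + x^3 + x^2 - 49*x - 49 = s*(x^2 - 2*x - 48) + x^3 + 5*x^2 - 62*x - 336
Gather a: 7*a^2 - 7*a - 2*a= 7*a^2 - 9*a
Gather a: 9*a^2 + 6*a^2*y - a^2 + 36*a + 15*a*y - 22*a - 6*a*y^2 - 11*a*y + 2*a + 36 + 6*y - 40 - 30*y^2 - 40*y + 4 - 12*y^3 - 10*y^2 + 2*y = a^2*(6*y + 8) + a*(-6*y^2 + 4*y + 16) - 12*y^3 - 40*y^2 - 32*y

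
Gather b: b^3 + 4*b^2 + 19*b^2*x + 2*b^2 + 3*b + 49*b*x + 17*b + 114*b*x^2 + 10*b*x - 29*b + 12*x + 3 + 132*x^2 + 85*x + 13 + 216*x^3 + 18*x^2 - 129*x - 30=b^3 + b^2*(19*x + 6) + b*(114*x^2 + 59*x - 9) + 216*x^3 + 150*x^2 - 32*x - 14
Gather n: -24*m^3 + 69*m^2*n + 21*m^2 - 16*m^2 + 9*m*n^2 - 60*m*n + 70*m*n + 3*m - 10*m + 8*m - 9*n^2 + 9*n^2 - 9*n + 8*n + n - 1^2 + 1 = -24*m^3 + 5*m^2 + 9*m*n^2 + m + n*(69*m^2 + 10*m)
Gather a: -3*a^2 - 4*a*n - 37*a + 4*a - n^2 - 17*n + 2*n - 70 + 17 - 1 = -3*a^2 + a*(-4*n - 33) - n^2 - 15*n - 54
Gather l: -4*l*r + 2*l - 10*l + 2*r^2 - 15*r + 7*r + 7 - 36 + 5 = l*(-4*r - 8) + 2*r^2 - 8*r - 24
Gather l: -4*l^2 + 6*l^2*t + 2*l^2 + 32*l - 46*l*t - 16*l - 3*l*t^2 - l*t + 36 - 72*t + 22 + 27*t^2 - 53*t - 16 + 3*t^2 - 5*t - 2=l^2*(6*t - 2) + l*(-3*t^2 - 47*t + 16) + 30*t^2 - 130*t + 40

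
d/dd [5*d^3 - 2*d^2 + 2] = d*(15*d - 4)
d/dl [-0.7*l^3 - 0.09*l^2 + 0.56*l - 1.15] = -2.1*l^2 - 0.18*l + 0.56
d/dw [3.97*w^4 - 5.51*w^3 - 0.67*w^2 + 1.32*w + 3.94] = 15.88*w^3 - 16.53*w^2 - 1.34*w + 1.32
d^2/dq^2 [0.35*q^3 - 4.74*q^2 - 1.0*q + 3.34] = 2.1*q - 9.48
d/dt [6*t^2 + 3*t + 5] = 12*t + 3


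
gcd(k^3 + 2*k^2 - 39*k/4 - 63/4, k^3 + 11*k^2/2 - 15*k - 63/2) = k^2 - 3*k/2 - 9/2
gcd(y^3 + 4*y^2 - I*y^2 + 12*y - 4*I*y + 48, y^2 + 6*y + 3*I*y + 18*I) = y + 3*I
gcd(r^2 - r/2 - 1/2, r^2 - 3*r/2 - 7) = 1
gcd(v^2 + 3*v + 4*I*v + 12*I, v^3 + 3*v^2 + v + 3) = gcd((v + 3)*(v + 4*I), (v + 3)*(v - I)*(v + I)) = v + 3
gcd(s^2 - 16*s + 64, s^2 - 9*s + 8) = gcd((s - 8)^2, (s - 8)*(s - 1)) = s - 8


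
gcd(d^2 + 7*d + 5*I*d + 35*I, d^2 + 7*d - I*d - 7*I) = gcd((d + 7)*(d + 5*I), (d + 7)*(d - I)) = d + 7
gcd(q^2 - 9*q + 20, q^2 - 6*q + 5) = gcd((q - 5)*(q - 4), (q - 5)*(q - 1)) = q - 5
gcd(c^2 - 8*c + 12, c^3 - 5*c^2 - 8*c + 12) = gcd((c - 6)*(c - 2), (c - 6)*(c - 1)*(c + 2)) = c - 6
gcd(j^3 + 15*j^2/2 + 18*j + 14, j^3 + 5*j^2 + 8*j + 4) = j^2 + 4*j + 4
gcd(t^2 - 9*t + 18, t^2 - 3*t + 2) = 1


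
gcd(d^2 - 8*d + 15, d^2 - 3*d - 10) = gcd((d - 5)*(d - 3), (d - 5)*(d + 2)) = d - 5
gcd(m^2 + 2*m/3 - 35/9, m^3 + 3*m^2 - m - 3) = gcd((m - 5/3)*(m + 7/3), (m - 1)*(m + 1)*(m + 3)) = 1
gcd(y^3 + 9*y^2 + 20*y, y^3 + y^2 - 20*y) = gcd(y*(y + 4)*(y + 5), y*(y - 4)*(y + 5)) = y^2 + 5*y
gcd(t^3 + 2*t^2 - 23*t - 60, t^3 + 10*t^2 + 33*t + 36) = t^2 + 7*t + 12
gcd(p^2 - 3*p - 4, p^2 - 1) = p + 1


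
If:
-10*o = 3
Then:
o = -3/10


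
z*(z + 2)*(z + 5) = z^3 + 7*z^2 + 10*z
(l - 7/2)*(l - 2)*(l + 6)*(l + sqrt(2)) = l^4 + l^3/2 + sqrt(2)*l^3 - 26*l^2 + sqrt(2)*l^2/2 - 26*sqrt(2)*l + 42*l + 42*sqrt(2)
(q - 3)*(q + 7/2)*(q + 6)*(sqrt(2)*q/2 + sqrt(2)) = sqrt(2)*q^4/2 + 17*sqrt(2)*q^3/4 + 11*sqrt(2)*q^2/4 - 39*sqrt(2)*q - 63*sqrt(2)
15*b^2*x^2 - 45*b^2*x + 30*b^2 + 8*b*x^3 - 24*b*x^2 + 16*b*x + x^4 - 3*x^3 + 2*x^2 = (3*b + x)*(5*b + x)*(x - 2)*(x - 1)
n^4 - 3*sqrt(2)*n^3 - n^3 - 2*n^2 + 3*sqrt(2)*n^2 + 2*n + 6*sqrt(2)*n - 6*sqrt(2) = (n - 1)*(n - 3*sqrt(2))*(n - sqrt(2))*(n + sqrt(2))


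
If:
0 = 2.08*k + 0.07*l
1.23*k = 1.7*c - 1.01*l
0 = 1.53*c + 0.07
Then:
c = -0.05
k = 0.00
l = -0.08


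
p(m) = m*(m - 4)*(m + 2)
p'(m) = m*(m - 4) + m*(m + 2) + (m - 4)*(m + 2) = 3*m^2 - 4*m - 8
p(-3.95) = -61.23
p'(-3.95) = 54.61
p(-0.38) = 2.70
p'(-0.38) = -6.05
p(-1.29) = 4.85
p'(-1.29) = 2.15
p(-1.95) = 0.58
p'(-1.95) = 11.21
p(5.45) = 58.87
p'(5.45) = 59.31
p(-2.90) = -18.01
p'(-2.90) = 28.83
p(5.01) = 35.47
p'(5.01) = 47.26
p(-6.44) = -298.52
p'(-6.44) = 142.18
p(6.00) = 96.00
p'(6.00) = 76.00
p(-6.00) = -240.00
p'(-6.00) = 124.00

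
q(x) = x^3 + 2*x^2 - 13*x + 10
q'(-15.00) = 602.00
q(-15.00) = -2720.00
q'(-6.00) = 71.00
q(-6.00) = -56.00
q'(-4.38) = 27.03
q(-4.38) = 21.28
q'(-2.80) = -0.68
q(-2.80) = 40.13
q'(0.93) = -6.69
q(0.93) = 0.44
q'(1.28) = -2.96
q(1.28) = -1.27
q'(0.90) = -6.97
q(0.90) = 0.65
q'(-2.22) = -7.09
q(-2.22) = 37.78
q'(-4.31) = 25.49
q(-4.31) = 23.12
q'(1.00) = -6.00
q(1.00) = 0.00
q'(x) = 3*x^2 + 4*x - 13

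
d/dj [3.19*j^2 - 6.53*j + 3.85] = 6.38*j - 6.53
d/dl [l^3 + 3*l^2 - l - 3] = 3*l^2 + 6*l - 1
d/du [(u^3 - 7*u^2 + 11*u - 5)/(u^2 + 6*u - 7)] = (u^2 + 14*u - 47)/(u^2 + 14*u + 49)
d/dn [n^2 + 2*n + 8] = 2*n + 2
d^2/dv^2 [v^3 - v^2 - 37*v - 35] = 6*v - 2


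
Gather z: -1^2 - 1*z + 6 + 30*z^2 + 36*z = 30*z^2 + 35*z + 5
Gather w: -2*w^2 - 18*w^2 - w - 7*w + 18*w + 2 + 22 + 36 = -20*w^2 + 10*w + 60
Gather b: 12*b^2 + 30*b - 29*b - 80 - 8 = 12*b^2 + b - 88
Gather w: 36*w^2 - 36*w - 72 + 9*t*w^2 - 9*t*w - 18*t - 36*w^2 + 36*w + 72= 9*t*w^2 - 9*t*w - 18*t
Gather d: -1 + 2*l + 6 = 2*l + 5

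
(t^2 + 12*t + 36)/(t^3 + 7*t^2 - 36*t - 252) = (t + 6)/(t^2 + t - 42)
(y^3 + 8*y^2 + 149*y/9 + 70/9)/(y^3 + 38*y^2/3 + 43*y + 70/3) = (y + 7/3)/(y + 7)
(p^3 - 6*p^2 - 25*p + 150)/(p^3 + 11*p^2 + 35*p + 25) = (p^2 - 11*p + 30)/(p^2 + 6*p + 5)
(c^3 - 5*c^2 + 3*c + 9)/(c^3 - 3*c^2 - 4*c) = (c^2 - 6*c + 9)/(c*(c - 4))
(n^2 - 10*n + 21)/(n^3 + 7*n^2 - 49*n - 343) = (n - 3)/(n^2 + 14*n + 49)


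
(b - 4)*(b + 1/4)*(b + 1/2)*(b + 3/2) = b^4 - 7*b^3/4 - 31*b^2/4 - 77*b/16 - 3/4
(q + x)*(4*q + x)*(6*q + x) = 24*q^3 + 34*q^2*x + 11*q*x^2 + x^3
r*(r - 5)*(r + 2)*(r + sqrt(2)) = r^4 - 3*r^3 + sqrt(2)*r^3 - 10*r^2 - 3*sqrt(2)*r^2 - 10*sqrt(2)*r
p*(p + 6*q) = p^2 + 6*p*q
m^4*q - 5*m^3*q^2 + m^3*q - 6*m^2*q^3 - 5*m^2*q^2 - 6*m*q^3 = m*(m - 6*q)*(m + q)*(m*q + q)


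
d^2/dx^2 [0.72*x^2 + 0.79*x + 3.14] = 1.44000000000000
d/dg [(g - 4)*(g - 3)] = 2*g - 7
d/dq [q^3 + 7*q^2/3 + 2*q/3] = 3*q^2 + 14*q/3 + 2/3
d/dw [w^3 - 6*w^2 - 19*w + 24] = 3*w^2 - 12*w - 19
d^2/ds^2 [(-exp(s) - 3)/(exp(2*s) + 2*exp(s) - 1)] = (-exp(4*s) - 10*exp(3*s) - 24*exp(2*s) - 26*exp(s) - 7)*exp(s)/(exp(6*s) + 6*exp(5*s) + 9*exp(4*s) - 4*exp(3*s) - 9*exp(2*s) + 6*exp(s) - 1)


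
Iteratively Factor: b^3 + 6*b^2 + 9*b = (b + 3)*(b^2 + 3*b) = (b + 3)^2*(b)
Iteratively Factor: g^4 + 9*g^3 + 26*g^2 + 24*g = (g + 4)*(g^3 + 5*g^2 + 6*g) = (g + 2)*(g + 4)*(g^2 + 3*g) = g*(g + 2)*(g + 4)*(g + 3)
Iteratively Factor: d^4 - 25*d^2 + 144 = (d - 4)*(d^3 + 4*d^2 - 9*d - 36) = (d - 4)*(d - 3)*(d^2 + 7*d + 12) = (d - 4)*(d - 3)*(d + 4)*(d + 3)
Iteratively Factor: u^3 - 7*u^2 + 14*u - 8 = (u - 4)*(u^2 - 3*u + 2) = (u - 4)*(u - 1)*(u - 2)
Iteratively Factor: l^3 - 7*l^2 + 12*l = (l - 3)*(l^2 - 4*l) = (l - 4)*(l - 3)*(l)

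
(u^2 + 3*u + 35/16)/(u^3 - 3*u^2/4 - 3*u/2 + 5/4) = (u + 7/4)/(u^2 - 2*u + 1)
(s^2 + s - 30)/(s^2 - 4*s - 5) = (s + 6)/(s + 1)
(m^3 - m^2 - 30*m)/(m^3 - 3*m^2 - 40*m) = (m - 6)/(m - 8)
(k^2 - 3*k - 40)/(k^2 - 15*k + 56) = (k + 5)/(k - 7)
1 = 1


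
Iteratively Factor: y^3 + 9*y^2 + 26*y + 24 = (y + 2)*(y^2 + 7*y + 12) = (y + 2)*(y + 4)*(y + 3)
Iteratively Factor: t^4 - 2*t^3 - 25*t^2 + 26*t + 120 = (t - 3)*(t^3 + t^2 - 22*t - 40) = (t - 3)*(t + 2)*(t^2 - t - 20) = (t - 5)*(t - 3)*(t + 2)*(t + 4)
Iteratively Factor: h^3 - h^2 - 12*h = (h)*(h^2 - h - 12) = h*(h - 4)*(h + 3)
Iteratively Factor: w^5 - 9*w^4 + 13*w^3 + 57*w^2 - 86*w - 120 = (w - 4)*(w^4 - 5*w^3 - 7*w^2 + 29*w + 30) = (w - 5)*(w - 4)*(w^3 - 7*w - 6) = (w - 5)*(w - 4)*(w - 3)*(w^2 + 3*w + 2) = (w - 5)*(w - 4)*(w - 3)*(w + 2)*(w + 1)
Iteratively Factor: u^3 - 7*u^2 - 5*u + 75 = (u - 5)*(u^2 - 2*u - 15) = (u - 5)^2*(u + 3)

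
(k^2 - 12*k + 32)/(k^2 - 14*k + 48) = (k - 4)/(k - 6)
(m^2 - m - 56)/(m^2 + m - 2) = (m^2 - m - 56)/(m^2 + m - 2)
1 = 1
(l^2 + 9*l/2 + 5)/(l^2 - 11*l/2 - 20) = (l + 2)/(l - 8)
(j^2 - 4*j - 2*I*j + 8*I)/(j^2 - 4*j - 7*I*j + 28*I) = (j - 2*I)/(j - 7*I)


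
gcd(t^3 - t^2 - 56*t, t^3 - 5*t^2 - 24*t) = t^2 - 8*t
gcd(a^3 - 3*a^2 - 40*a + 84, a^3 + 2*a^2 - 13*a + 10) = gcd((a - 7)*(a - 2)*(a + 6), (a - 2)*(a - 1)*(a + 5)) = a - 2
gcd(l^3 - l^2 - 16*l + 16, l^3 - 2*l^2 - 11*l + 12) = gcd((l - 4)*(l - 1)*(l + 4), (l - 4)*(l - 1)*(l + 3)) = l^2 - 5*l + 4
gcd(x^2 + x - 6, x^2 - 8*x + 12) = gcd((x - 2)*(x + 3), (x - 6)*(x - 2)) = x - 2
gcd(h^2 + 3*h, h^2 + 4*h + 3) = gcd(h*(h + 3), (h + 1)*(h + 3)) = h + 3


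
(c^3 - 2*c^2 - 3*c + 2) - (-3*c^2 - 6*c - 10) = c^3 + c^2 + 3*c + 12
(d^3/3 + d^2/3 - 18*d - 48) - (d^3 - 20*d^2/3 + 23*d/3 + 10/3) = -2*d^3/3 + 7*d^2 - 77*d/3 - 154/3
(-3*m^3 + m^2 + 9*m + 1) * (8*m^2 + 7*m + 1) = -24*m^5 - 13*m^4 + 76*m^3 + 72*m^2 + 16*m + 1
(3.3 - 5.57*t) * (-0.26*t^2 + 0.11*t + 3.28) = 1.4482*t^3 - 1.4707*t^2 - 17.9066*t + 10.824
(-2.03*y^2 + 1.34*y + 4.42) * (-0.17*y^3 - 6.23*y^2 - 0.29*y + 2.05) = 0.3451*y^5 + 12.4191*y^4 - 8.5109*y^3 - 32.0867*y^2 + 1.4652*y + 9.061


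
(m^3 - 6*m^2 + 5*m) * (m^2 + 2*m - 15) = m^5 - 4*m^4 - 22*m^3 + 100*m^2 - 75*m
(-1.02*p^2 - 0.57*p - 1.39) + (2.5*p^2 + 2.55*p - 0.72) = 1.48*p^2 + 1.98*p - 2.11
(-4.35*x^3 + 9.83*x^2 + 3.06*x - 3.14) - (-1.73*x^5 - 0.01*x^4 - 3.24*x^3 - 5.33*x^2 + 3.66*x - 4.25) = 1.73*x^5 + 0.01*x^4 - 1.11*x^3 + 15.16*x^2 - 0.6*x + 1.11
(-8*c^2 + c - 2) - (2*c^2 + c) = -10*c^2 - 2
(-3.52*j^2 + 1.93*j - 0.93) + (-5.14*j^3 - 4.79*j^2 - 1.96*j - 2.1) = -5.14*j^3 - 8.31*j^2 - 0.03*j - 3.03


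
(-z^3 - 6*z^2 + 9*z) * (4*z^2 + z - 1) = -4*z^5 - 25*z^4 + 31*z^3 + 15*z^2 - 9*z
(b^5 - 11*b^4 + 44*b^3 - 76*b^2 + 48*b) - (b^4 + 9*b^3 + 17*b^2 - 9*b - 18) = b^5 - 12*b^4 + 35*b^3 - 93*b^2 + 57*b + 18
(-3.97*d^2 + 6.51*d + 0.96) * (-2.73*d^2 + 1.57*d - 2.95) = 10.8381*d^4 - 24.0052*d^3 + 19.3114*d^2 - 17.6973*d - 2.832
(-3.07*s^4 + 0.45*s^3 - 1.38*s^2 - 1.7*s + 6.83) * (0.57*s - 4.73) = -1.7499*s^5 + 14.7776*s^4 - 2.9151*s^3 + 5.5584*s^2 + 11.9341*s - 32.3059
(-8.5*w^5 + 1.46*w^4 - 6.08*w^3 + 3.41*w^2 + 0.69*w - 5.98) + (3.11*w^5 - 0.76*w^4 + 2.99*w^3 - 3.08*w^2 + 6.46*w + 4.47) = -5.39*w^5 + 0.7*w^4 - 3.09*w^3 + 0.33*w^2 + 7.15*w - 1.51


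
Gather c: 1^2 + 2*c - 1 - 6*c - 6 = -4*c - 6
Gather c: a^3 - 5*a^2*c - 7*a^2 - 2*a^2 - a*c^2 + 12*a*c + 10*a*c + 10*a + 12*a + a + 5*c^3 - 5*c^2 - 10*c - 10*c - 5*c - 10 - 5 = a^3 - 9*a^2 + 23*a + 5*c^3 + c^2*(-a - 5) + c*(-5*a^2 + 22*a - 25) - 15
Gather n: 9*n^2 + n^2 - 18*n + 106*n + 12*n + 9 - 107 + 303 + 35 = 10*n^2 + 100*n + 240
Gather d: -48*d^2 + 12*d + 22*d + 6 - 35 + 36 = -48*d^2 + 34*d + 7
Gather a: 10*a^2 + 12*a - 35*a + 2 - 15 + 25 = 10*a^2 - 23*a + 12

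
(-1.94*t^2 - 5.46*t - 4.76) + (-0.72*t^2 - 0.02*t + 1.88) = -2.66*t^2 - 5.48*t - 2.88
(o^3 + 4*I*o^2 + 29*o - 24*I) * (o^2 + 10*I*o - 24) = o^5 + 14*I*o^4 - 35*o^3 + 170*I*o^2 - 456*o + 576*I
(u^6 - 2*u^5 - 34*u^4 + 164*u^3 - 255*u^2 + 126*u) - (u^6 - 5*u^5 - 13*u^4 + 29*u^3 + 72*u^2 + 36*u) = 3*u^5 - 21*u^4 + 135*u^3 - 327*u^2 + 90*u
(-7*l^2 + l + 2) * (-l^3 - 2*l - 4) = 7*l^5 - l^4 + 12*l^3 + 26*l^2 - 8*l - 8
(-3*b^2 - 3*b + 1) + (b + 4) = -3*b^2 - 2*b + 5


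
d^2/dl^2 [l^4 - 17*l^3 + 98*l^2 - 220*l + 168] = 12*l^2 - 102*l + 196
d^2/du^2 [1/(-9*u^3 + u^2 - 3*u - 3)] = 2*((27*u - 1)*(9*u^3 - u^2 + 3*u + 3) - (27*u^2 - 2*u + 3)^2)/(9*u^3 - u^2 + 3*u + 3)^3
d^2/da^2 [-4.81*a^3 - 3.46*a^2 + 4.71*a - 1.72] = -28.86*a - 6.92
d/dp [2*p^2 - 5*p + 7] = 4*p - 5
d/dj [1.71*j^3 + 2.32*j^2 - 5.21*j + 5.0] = 5.13*j^2 + 4.64*j - 5.21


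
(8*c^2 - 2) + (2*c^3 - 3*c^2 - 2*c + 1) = 2*c^3 + 5*c^2 - 2*c - 1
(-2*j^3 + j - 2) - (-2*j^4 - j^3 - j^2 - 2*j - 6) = 2*j^4 - j^3 + j^2 + 3*j + 4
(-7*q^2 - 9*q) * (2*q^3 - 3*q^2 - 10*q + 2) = -14*q^5 + 3*q^4 + 97*q^3 + 76*q^2 - 18*q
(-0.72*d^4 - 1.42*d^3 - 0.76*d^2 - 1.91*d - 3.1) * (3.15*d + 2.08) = -2.268*d^5 - 5.9706*d^4 - 5.3476*d^3 - 7.5973*d^2 - 13.7378*d - 6.448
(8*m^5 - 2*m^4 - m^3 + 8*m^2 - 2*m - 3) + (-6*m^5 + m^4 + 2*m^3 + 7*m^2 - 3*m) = 2*m^5 - m^4 + m^3 + 15*m^2 - 5*m - 3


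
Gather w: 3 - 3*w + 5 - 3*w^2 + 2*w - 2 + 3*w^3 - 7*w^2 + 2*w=3*w^3 - 10*w^2 + w + 6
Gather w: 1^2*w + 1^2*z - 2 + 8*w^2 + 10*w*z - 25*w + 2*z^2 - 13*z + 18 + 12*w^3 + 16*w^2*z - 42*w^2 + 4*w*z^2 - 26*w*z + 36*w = 12*w^3 + w^2*(16*z - 34) + w*(4*z^2 - 16*z + 12) + 2*z^2 - 12*z + 16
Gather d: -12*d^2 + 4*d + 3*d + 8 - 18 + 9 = -12*d^2 + 7*d - 1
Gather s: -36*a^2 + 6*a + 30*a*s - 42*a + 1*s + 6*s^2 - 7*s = -36*a^2 - 36*a + 6*s^2 + s*(30*a - 6)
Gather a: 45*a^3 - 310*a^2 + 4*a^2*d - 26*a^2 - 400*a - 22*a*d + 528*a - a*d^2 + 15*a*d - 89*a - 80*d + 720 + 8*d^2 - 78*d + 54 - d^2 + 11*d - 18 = 45*a^3 + a^2*(4*d - 336) + a*(-d^2 - 7*d + 39) + 7*d^2 - 147*d + 756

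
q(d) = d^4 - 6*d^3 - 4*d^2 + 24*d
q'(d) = 4*d^3 - 18*d^2 - 8*d + 24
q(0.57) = 11.37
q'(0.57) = 14.33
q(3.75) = -84.90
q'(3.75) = -48.19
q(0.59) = 11.66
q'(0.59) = 13.84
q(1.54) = 11.18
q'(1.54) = -16.40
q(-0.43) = -10.55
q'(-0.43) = 23.79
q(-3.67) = 336.04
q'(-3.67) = -386.80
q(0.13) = 3.04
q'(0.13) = 22.66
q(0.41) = 8.78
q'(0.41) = 17.97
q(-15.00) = 69615.00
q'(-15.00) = -17406.00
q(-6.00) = 2304.00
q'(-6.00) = -1440.00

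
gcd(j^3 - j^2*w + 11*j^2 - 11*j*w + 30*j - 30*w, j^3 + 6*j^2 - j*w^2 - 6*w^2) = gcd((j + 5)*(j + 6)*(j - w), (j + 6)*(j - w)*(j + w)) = -j^2 + j*w - 6*j + 6*w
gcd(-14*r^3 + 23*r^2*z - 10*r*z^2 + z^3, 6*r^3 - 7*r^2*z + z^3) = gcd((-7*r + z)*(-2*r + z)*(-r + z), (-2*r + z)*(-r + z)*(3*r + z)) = 2*r^2 - 3*r*z + z^2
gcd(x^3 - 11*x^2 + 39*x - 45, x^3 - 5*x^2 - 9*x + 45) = x^2 - 8*x + 15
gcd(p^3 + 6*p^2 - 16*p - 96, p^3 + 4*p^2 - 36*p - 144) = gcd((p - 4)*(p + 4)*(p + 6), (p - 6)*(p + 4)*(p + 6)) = p^2 + 10*p + 24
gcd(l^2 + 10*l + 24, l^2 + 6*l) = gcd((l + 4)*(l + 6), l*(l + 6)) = l + 6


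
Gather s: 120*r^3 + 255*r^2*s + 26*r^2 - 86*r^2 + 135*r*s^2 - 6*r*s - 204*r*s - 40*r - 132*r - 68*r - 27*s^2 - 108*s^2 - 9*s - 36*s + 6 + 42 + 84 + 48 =120*r^3 - 60*r^2 - 240*r + s^2*(135*r - 135) + s*(255*r^2 - 210*r - 45) + 180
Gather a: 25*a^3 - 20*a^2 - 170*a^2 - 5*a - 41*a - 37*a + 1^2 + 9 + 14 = 25*a^3 - 190*a^2 - 83*a + 24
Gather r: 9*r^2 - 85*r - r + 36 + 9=9*r^2 - 86*r + 45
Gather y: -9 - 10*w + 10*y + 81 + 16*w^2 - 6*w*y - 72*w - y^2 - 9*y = 16*w^2 - 82*w - y^2 + y*(1 - 6*w) + 72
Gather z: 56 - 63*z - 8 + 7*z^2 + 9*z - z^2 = 6*z^2 - 54*z + 48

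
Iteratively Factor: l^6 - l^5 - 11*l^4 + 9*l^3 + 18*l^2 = (l + 1)*(l^5 - 2*l^4 - 9*l^3 + 18*l^2) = (l + 1)*(l + 3)*(l^4 - 5*l^3 + 6*l^2) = l*(l + 1)*(l + 3)*(l^3 - 5*l^2 + 6*l) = l^2*(l + 1)*(l + 3)*(l^2 - 5*l + 6) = l^2*(l - 3)*(l + 1)*(l + 3)*(l - 2)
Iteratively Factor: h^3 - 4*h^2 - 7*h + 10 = (h - 1)*(h^2 - 3*h - 10) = (h - 5)*(h - 1)*(h + 2)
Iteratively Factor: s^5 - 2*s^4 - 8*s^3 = (s)*(s^4 - 2*s^3 - 8*s^2) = s^2*(s^3 - 2*s^2 - 8*s) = s^2*(s + 2)*(s^2 - 4*s) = s^2*(s - 4)*(s + 2)*(s)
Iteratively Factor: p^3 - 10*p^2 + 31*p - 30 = (p - 5)*(p^2 - 5*p + 6) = (p - 5)*(p - 2)*(p - 3)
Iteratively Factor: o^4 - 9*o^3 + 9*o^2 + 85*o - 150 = (o - 5)*(o^3 - 4*o^2 - 11*o + 30) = (o - 5)^2*(o^2 + o - 6) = (o - 5)^2*(o + 3)*(o - 2)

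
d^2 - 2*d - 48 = (d - 8)*(d + 6)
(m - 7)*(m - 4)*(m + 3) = m^3 - 8*m^2 - 5*m + 84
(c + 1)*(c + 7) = c^2 + 8*c + 7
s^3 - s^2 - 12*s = s*(s - 4)*(s + 3)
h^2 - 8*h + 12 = (h - 6)*(h - 2)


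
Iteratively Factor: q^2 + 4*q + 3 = (q + 3)*(q + 1)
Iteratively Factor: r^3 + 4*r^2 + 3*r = (r + 1)*(r^2 + 3*r) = (r + 1)*(r + 3)*(r)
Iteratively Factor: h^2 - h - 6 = (h + 2)*(h - 3)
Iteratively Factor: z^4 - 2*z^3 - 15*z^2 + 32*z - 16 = (z - 4)*(z^3 + 2*z^2 - 7*z + 4) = (z - 4)*(z + 4)*(z^2 - 2*z + 1) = (z - 4)*(z - 1)*(z + 4)*(z - 1)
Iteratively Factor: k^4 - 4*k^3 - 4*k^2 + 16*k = (k - 4)*(k^3 - 4*k) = k*(k - 4)*(k^2 - 4) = k*(k - 4)*(k + 2)*(k - 2)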